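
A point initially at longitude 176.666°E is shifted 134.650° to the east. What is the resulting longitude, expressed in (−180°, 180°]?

48.684°W

Start at +176.666°; shift +134.650° → +311.316°.
+311.316° lies outside (−180°, 180°]; subtract 360° → -48.684°.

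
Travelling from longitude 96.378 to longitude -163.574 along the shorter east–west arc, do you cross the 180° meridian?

Yes

Naïve |-163.574 − 96.378| = 259.952° > 180°, so the shorter arc goes the other way round — across 180°.
Signed shortest Δλ = ((-163.574 − 96.378 + 180) mod 360) − 180 = 100.048°.
Going east by 100.048° from +96.378° passes through 180° before reaching -163.574°.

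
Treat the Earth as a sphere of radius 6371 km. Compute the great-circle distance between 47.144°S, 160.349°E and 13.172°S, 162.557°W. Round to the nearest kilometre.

5109 km

Δλ = -162.557 − 160.349 = -322.906°; wrapped into (−180°, 180°]: 37.094°.
Δφ = -13.172 − -47.144 = 33.972°.
a = sin²(Δφ/2) + cos φ₁ · cos φ₂ · sin²(Δλ/2) = 0.152350.
c = 2·atan2(√a, √(1−a)) = 0.80196 rad → d = 6371·c ≈ 5109.28 km.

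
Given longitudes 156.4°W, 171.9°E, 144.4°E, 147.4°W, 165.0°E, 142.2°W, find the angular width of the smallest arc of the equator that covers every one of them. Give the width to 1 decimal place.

73.4°

Sort the longitudes: -156.4°, -147.4°, -142.2°, +144.4°, +165.0°, +171.9°.
Eastward gaps between consecutive values (wrapping around): 9.0°, 5.2°, 286.6°, 20.6°, 6.9°, 31.7°.
Largest gap = 286.6° ⇒ minimal covering band is its complement: 360° − 286.6° = 73.4°.
Band runs from +144.4° eastward to -142.2°, crossing the antimeridian.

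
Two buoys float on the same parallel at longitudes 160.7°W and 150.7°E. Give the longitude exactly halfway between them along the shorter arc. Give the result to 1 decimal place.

175.0°E

Signed shortest Δλ from -160.7° to +150.7° is -48.6°.
Midpoint longitude = -160.7° + (-48.6°)/2 = -160.7° − 24.3° = -185.0°.
Normalise into (−180°, 180°]: +175.0°.
(The naïve average (-160.7 + +150.7)/2 = -5.0° is on the wrong side of the globe.)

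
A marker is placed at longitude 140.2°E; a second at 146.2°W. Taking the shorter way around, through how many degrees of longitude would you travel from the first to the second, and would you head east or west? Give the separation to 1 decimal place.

Raw difference: -146.2 − 140.2 = -286.4°.
Normalise into (−180°, 180°]: -286.4° + 360° = 73.6°.
Positive ⇒ the second point lies to the east; separation 73.6°.

73.6° east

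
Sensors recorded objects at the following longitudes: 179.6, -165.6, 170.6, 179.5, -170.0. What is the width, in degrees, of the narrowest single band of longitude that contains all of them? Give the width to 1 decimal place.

Sort the longitudes: -170.0°, -165.6°, +170.6°, +179.5°, +179.6°.
Eastward gaps between consecutive values (wrapping around): 4.4°, 336.2°, 8.9°, 0.1°, 10.4°.
Largest gap = 336.2° ⇒ minimal covering band is its complement: 360° − 336.2° = 23.8°.
Band runs from +170.6° eastward to -165.6°, crossing the antimeridian.

23.8°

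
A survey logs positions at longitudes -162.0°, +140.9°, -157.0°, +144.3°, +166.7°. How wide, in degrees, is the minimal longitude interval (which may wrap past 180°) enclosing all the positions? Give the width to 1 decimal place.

Sort the longitudes: -162.0°, -157.0°, +140.9°, +144.3°, +166.7°.
Eastward gaps between consecutive values (wrapping around): 5.0°, 297.9°, 3.4°, 22.4°, 31.3°.
Largest gap = 297.9° ⇒ minimal covering band is its complement: 360° − 297.9° = 62.1°.
Band runs from +140.9° eastward to -157.0°, crossing the antimeridian.

62.1°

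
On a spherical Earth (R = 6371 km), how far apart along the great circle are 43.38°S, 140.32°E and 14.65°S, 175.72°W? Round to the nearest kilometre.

Δλ = -175.72 − 140.32 = -316.04°; wrapped into (−180°, 180°]: 43.96°.
Δφ = -14.65 − -43.38 = 28.73°.
a = sin²(Δφ/2) + cos φ₁ · cos φ₂ · sin²(Δλ/2) = 0.160060.
c = 2·atan2(√a, √(1−a)) = 0.82320 rad → d = 6371·c ≈ 5244.59 km.

5245 km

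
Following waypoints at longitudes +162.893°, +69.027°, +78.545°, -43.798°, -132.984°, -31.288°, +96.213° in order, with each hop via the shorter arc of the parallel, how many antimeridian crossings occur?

Leg 1: +162.893° → +69.027°, shortest Δλ = -93.866° (west) — does not cross 180°.
Leg 2: +69.027° → +78.545°, shortest Δλ = 9.518° (east) — does not cross 180°.
Leg 3: +78.545° → -43.798°, shortest Δλ = -122.343° (west) — does not cross 180°.
Leg 4: -43.798° → -132.984°, shortest Δλ = -89.186° (west) — does not cross 180°.
Leg 5: -132.984° → -31.288°, shortest Δλ = 101.696° (east) — does not cross 180°.
Leg 6: -31.288° → +96.213°, shortest Δλ = 127.501° (east) — does not cross 180°.
Total crossings: 0.

0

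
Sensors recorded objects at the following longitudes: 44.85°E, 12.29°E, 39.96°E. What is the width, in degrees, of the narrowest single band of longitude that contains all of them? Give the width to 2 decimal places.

32.56°

Sort the longitudes: +12.29°, +39.96°, +44.85°.
Eastward gaps between consecutive values (wrapping around): 27.67°, 4.89°, 327.44°.
Largest gap = 327.44° ⇒ minimal covering band is its complement: 360° − 327.44° = 32.56°.
Band runs from +12.29° eastward to +44.85°.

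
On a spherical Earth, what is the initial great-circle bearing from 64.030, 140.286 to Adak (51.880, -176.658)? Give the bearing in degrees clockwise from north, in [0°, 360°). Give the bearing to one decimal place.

Δλ = -176.658 − 140.286 = -316.944°; wrapped into (−180°, 180°]: 43.056°.
θ = atan2( sin Δλ · cos φ₂ , cos φ₁ · sin φ₂ − sin φ₁ · cos φ₂ · cos Δλ )
  = atan2(0.42145, -0.06101) = 98.237° → normalised to [0°, 360°): 98.237°.

98.2°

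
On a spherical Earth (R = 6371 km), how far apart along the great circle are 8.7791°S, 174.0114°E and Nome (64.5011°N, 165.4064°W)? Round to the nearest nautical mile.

4497 nmi

Δλ = -165.4064 − 174.0114 = -339.4178°; wrapped into (−180°, 180°]: 20.5822°.
Δφ = 64.5011 − -8.7791 = 73.2802°.
a = sin²(Δφ/2) + cos φ₁ · cos φ₂ · sin²(Δλ/2) = 0.369733.
c = 2·atan2(√a, √(1−a)) = 1.30722 rad → d = 6371·c ≈ 8328.30 km ≈ 4496.92 nmi.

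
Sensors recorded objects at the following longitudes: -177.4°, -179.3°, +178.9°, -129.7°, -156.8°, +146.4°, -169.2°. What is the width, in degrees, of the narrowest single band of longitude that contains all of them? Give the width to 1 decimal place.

83.9°

Sort the longitudes: -179.3°, -177.4°, -169.2°, -156.8°, -129.7°, +146.4°, +178.9°.
Eastward gaps between consecutive values (wrapping around): 1.9°, 8.2°, 12.4°, 27.1°, 276.1°, 32.5°, 1.8°.
Largest gap = 276.1° ⇒ minimal covering band is its complement: 360° − 276.1° = 83.9°.
Band runs from +146.4° eastward to -129.7°, crossing the antimeridian.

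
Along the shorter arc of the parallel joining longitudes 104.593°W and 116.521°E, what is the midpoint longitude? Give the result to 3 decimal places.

Signed shortest Δλ from -104.593° to +116.521° is -138.886°.
Midpoint longitude = -104.593° + (-138.886°)/2 = -104.593° − 69.443° = -174.036°.
(The naïve average (-104.593 + +116.521)/2 = 5.964° is on the wrong side of the globe.)

174.036°W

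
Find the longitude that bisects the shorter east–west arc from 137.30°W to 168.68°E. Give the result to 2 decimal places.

164.31°W

Signed shortest Δλ from -137.30° to +168.68° is -54.02°.
Midpoint longitude = -137.30° + (-54.02°)/2 = -137.30° − 27.01° = -164.31°.
(The naïve average (-137.30 + +168.68)/2 = 15.69° is on the wrong side of the globe.)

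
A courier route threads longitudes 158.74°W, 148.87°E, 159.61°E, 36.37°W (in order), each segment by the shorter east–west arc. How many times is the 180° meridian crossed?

Leg 1: -158.74° → +148.87°, shortest Δλ = -52.39° (west) — crosses 180°.
Leg 2: +148.87° → +159.61°, shortest Δλ = 10.74° (east) — does not cross 180°.
Leg 3: +159.61° → -36.37°, shortest Δλ = 164.02° (east) — crosses 180°.
Total crossings: 2.

2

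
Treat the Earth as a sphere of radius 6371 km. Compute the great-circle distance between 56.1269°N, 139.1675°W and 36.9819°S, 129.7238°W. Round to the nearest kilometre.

Δλ = -129.7238 − -139.1675 = 9.4437°.
Δφ = -36.9819 − 56.1269 = -93.1088°.
a = sin²(Δφ/2) + cos φ₁ · cos φ₂ · sin²(Δλ/2) = 0.530133.
c = 2·atan2(√a, √(1−a)) = 1.63110 rad → d = 6371·c ≈ 10391.73 km.

10392 km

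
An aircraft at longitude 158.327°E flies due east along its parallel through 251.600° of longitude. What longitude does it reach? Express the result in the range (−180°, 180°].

Start at +158.327°; shift +251.600° → +409.927°.
+409.927° lies outside (−180°, 180°]; subtract 360° → +49.927°.

49.927°E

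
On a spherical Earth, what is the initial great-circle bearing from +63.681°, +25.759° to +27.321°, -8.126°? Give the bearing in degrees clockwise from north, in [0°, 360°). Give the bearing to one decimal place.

227.3°

Δλ = -8.126 − 25.759 = -33.885°.
θ = atan2( sin Δλ · cos φ₂ , cos φ₁ · sin φ₂ − sin φ₁ · cos φ₂ · cos Δλ )
  = atan2(-0.49534, -0.45760) = -132.733° → normalised to [0°, 360°): 227.267°.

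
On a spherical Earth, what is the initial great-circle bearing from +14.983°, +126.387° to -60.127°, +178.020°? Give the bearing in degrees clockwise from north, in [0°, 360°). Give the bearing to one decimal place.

156.9°

Δλ = 178.020 − 126.387 = 51.633°.
θ = atan2( sin Δλ · cos φ₂ , cos φ₁ · sin φ₂ − sin φ₁ · cos φ₂ · cos Δλ )
  = atan2(0.39052, -0.91758) = 156.945° → normalised to [0°, 360°): 156.945°.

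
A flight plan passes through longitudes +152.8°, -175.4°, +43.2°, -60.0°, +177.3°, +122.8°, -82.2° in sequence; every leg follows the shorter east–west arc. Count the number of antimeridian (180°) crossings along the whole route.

Leg 1: +152.8° → -175.4°, shortest Δλ = 31.8° (east) — crosses 180°.
Leg 2: -175.4° → +43.2°, shortest Δλ = -141.4° (west) — crosses 180°.
Leg 3: +43.2° → -60.0°, shortest Δλ = -103.2° (west) — does not cross 180°.
Leg 4: -60.0° → +177.3°, shortest Δλ = -122.7° (west) — crosses 180°.
Leg 5: +177.3° → +122.8°, shortest Δλ = -54.5° (west) — does not cross 180°.
Leg 6: +122.8° → -82.2°, shortest Δλ = 155.0° (east) — crosses 180°.
Total crossings: 4.

4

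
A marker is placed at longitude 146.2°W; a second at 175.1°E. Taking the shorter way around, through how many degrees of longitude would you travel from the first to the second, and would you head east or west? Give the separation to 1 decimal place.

38.7° west

Raw difference: 175.1 − -146.2 = 321.3°.
Normalise into (−180°, 180°]: 321.3° − 360° = -38.7°.
Negative ⇒ the second point lies to the west; separation 38.7°.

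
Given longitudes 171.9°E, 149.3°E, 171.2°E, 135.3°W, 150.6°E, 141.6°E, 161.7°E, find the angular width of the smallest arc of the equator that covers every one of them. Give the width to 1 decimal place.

83.1°

Sort the longitudes: -135.3°, +141.6°, +149.3°, +150.6°, +161.7°, +171.2°, +171.9°.
Eastward gaps between consecutive values (wrapping around): 276.9°, 7.7°, 1.3°, 11.1°, 9.5°, 0.7°, 52.8°.
Largest gap = 276.9° ⇒ minimal covering band is its complement: 360° − 276.9° = 83.1°.
Band runs from +141.6° eastward to -135.3°, crossing the antimeridian.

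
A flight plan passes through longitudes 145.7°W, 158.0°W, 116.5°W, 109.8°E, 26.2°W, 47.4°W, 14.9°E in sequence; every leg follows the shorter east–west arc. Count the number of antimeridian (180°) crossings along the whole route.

1

Leg 1: -145.7° → -158.0°, shortest Δλ = -12.3° (west) — does not cross 180°.
Leg 2: -158.0° → -116.5°, shortest Δλ = 41.5° (east) — does not cross 180°.
Leg 3: -116.5° → +109.8°, shortest Δλ = -133.7° (west) — crosses 180°.
Leg 4: +109.8° → -26.2°, shortest Δλ = -136.0° (west) — does not cross 180°.
Leg 5: -26.2° → -47.4°, shortest Δλ = -21.2° (west) — does not cross 180°.
Leg 6: -47.4° → +14.9°, shortest Δλ = 62.3° (east) — does not cross 180°.
Total crossings: 1.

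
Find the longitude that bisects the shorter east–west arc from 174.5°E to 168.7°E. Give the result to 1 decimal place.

171.6°E

Signed shortest Δλ from +174.5° to +168.7° is -5.8°.
Midpoint longitude = +174.5° + (-5.8°)/2 = +174.5° − 2.9° = +171.6°.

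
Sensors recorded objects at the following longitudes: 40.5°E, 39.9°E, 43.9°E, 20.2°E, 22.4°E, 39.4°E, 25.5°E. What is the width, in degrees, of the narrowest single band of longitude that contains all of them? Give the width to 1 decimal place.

Sort the longitudes: +20.2°, +22.4°, +25.5°, +39.4°, +39.9°, +40.5°, +43.9°.
Eastward gaps between consecutive values (wrapping around): 2.2°, 3.1°, 13.9°, 0.5°, 0.6°, 3.4°, 336.3°.
Largest gap = 336.3° ⇒ minimal covering band is its complement: 360° − 336.3° = 23.7°.
Band runs from +20.2° eastward to +43.9°.

23.7°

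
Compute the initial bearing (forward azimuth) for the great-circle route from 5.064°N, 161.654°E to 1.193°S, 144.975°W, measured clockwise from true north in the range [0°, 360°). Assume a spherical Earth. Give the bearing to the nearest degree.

Δλ = -144.975 − 161.654 = -306.629°; wrapped into (−180°, 180°]: 53.371°.
θ = atan2( sin Δλ · cos φ₂ , cos φ₁ · sin φ₂ − sin φ₁ · cos φ₂ · cos Δλ )
  = atan2(0.80234, -0.07339) = 95.226° → normalised to [0°, 360°): 95.226°.

95°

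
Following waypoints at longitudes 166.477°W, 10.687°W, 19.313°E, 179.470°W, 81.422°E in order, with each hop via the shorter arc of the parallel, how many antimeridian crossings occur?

Leg 1: -166.477° → -10.687°, shortest Δλ = 155.79° (east) — does not cross 180°.
Leg 2: -10.687° → +19.313°, shortest Δλ = 30.0° (east) — does not cross 180°.
Leg 3: +19.313° → -179.470°, shortest Δλ = 161.217° (east) — crosses 180°.
Leg 4: -179.470° → +81.422°, shortest Δλ = -99.108° (west) — crosses 180°.
Total crossings: 2.

2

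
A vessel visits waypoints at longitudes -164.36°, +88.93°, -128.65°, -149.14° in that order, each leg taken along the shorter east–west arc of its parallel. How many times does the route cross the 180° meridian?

2

Leg 1: -164.36° → +88.93°, shortest Δλ = -106.71° (west) — crosses 180°.
Leg 2: +88.93° → -128.65°, shortest Δλ = 142.42° (east) — crosses 180°.
Leg 3: -128.65° → -149.14°, shortest Δλ = -20.49° (west) — does not cross 180°.
Total crossings: 2.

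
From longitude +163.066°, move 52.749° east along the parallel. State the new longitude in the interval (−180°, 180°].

-144.185°

Start at +163.066°; shift +52.749° → +215.815°.
+215.815° lies outside (−180°, 180°]; subtract 360° → -144.185°.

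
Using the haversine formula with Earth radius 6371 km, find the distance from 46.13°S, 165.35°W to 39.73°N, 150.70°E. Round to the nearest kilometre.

10499 km

Δλ = 150.70 − -165.35 = 316.05°; wrapped into (−180°, 180°]: -43.95°.
Δφ = 39.73 − -46.13 = 85.86°.
a = sin²(Δφ/2) + cos φ₁ · cos φ₂ · sin²(Δλ/2) = 0.538535.
c = 2·atan2(√a, √(1−a)) = 1.64794 rad → d = 6371·c ≈ 10499.04 km.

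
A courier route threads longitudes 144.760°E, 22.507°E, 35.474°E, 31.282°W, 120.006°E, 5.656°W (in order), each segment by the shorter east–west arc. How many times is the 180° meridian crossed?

0

Leg 1: +144.760° → +22.507°, shortest Δλ = -122.253° (west) — does not cross 180°.
Leg 2: +22.507° → +35.474°, shortest Δλ = 12.967° (east) — does not cross 180°.
Leg 3: +35.474° → -31.282°, shortest Δλ = -66.756° (west) — does not cross 180°.
Leg 4: -31.282° → +120.006°, shortest Δλ = 151.288° (east) — does not cross 180°.
Leg 5: +120.006° → -5.656°, shortest Δλ = -125.662° (west) — does not cross 180°.
Total crossings: 0.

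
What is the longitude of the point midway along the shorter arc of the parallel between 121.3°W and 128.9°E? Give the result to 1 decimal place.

Signed shortest Δλ from -121.3° to +128.9° is -109.8°.
Midpoint longitude = -121.3° + (-109.8°)/2 = -121.3° − 54.9° = -176.2°.
(The naïve average (-121.3 + +128.9)/2 = 3.8° is on the wrong side of the globe.)

176.2°W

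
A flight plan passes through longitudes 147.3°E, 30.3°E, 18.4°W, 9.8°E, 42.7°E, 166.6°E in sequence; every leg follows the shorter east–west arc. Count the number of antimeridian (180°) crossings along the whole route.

0

Leg 1: +147.3° → +30.3°, shortest Δλ = -117.0° (west) — does not cross 180°.
Leg 2: +30.3° → -18.4°, shortest Δλ = -48.7° (west) — does not cross 180°.
Leg 3: -18.4° → +9.8°, shortest Δλ = 28.2° (east) — does not cross 180°.
Leg 4: +9.8° → +42.7°, shortest Δλ = 32.9° (east) — does not cross 180°.
Leg 5: +42.7° → +166.6°, shortest Δλ = 123.9° (east) — does not cross 180°.
Total crossings: 0.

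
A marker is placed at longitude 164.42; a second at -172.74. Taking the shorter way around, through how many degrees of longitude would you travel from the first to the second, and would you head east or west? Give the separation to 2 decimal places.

22.84° east

Raw difference: -172.74 − 164.42 = -337.16°.
Normalise into (−180°, 180°]: -337.16° + 360° = 22.84°.
Positive ⇒ the second point lies to the east; separation 22.84°.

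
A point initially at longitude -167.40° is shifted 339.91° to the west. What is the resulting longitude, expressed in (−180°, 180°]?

-147.31°

Start at -167.40°; shift −339.91° → -507.31°.
-507.31° lies outside (−180°, 180°]; add 360° → -147.31°.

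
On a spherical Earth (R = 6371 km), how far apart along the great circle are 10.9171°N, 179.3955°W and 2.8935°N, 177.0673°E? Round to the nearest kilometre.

974 km

Δλ = 177.0673 − -179.3955 = 356.4628°; wrapped into (−180°, 180°]: -3.5372°.
Δφ = 2.8935 − 10.9171 = -8.0236°.
a = sin²(Δφ/2) + cos φ₁ · cos φ₂ · sin²(Δλ/2) = 0.005829.
c = 2·atan2(√a, √(1−a)) = 0.15284 rad → d = 6371·c ≈ 973.75 km.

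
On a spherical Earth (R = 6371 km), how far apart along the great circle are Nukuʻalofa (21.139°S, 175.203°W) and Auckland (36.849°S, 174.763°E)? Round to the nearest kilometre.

Δλ = 174.763 − -175.203 = 349.966°; wrapped into (−180°, 180°]: -10.034°.
Δφ = -36.849 − -21.139 = -15.710°.
a = sin²(Δφ/2) + cos φ₁ · cos φ₂ · sin²(Δλ/2) = 0.024386.
c = 2·atan2(√a, √(1−a)) = 0.31360 rad → d = 6371·c ≈ 1997.96 km.

1998 km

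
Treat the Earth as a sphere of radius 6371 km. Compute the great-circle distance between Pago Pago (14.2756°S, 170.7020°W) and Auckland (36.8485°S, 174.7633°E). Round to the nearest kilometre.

2894 km

Δλ = 174.7633 − -170.7020 = 345.4653°; wrapped into (−180°, 180°]: -14.5347°.
Δφ = -36.8485 − -14.2756 = -22.5729°.
a = sin²(Δφ/2) + cos φ₁ · cos φ₂ · sin²(Δλ/2) = 0.050714.
c = 2·atan2(√a, √(1−a)) = 0.45429 rad → d = 6371·c ≈ 2894.29 km.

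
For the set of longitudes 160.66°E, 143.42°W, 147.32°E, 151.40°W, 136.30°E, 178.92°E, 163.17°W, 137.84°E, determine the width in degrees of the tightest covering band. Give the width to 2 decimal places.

Sort the longitudes: -163.17°, -151.40°, -143.42°, +136.30°, +137.84°, +147.32°, +160.66°, +178.92°.
Eastward gaps between consecutive values (wrapping around): 11.77°, 7.98°, 279.72°, 1.54°, 9.48°, 13.34°, 18.26°, 17.91°.
Largest gap = 279.72° ⇒ minimal covering band is its complement: 360° − 279.72° = 80.28°.
Band runs from +136.30° eastward to -143.42°, crossing the antimeridian.

80.28°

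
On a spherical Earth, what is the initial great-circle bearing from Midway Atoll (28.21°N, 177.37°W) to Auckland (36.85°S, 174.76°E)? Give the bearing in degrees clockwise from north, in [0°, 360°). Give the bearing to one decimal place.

Δλ = 174.76 − -177.37 = 352.13°; wrapped into (−180°, 180°]: -7.87°.
θ = atan2( sin Δλ · cos φ₂ , cos φ₁ · sin φ₂ − sin φ₁ · cos φ₂ · cos Δλ )
  = atan2(-0.10957, -0.90319) = -173.083° → normalised to [0°, 360°): 186.917°.

186.9°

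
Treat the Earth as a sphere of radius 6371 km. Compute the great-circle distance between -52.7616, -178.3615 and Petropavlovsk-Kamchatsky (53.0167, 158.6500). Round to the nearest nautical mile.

6455 nmi

Δλ = 158.6500 − -178.3615 = 337.0115°; wrapped into (−180°, 180°]: -22.9885°.
Δφ = 53.0167 − -52.7616 = 105.7783°.
a = sin²(Δφ/2) + cos φ₁ · cos φ₂ · sin²(Δλ/2) = 0.650413.
c = 2·atan2(√a, √(1−a)) = 1.87636 rad → d = 6371·c ≈ 11954.26 km ≈ 6454.78 nmi.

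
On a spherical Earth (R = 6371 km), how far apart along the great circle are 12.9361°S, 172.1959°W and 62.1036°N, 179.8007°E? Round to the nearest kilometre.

Δλ = 179.8007 − -172.1959 = 351.9966°; wrapped into (−180°, 180°]: -8.0034°.
Δφ = 62.1036 − -12.9361 = 75.0397°.
a = sin²(Δφ/2) + cos φ₁ · cos φ₂ · sin²(Δλ/2) = 0.373146.
c = 2·atan2(√a, √(1−a)) = 1.31428 rad → d = 6371·c ≈ 8373.31 km.

8373 km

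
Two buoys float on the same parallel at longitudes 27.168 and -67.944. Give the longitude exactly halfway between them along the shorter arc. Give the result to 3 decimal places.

Signed shortest Δλ from +27.168° to -67.944° is -95.112°.
Midpoint longitude = +27.168° + (-95.112°)/2 = +27.168° − 47.556° = -20.388°.

-20.388°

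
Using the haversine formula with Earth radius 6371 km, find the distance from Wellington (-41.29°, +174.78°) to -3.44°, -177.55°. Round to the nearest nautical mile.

Δλ = -177.55 − 174.78 = -352.33°; wrapped into (−180°, 180°]: 7.67°.
Δφ = -3.44 − -41.29 = 37.85°.
a = sin²(Δφ/2) + cos φ₁ · cos φ₂ · sin²(Δλ/2) = 0.108545.
c = 2·atan2(√a, √(1−a)) = 0.67147 rad → d = 6371·c ≈ 4277.92 km ≈ 2309.89 nmi.

2310 nmi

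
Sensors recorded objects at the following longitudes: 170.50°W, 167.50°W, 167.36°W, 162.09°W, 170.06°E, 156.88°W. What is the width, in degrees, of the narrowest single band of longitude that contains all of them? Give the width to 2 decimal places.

33.06°

Sort the longitudes: -170.50°, -167.50°, -167.36°, -162.09°, -156.88°, +170.06°.
Eastward gaps between consecutive values (wrapping around): 3.00°, 0.14°, 5.27°, 5.21°, 326.94°, 19.44°.
Largest gap = 326.94° ⇒ minimal covering band is its complement: 360° − 326.94° = 33.06°.
Band runs from +170.06° eastward to -156.88°, crossing the antimeridian.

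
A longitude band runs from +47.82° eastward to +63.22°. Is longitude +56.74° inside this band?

Band width going east from +47.82° to +63.22°: ((63.22 − 47.82) mod 360) = 15.40°.
Offset of +56.74° east of the west edge: ((56.74 − 47.82) mod 360) = 8.92°.
8.92° ≤ 15.40° ⇒ inside.

Yes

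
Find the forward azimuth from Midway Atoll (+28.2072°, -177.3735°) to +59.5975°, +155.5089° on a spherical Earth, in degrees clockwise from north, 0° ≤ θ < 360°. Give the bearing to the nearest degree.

Δλ = 155.5089 − -177.3735 = 332.8824°; wrapped into (−180°, 180°]: -27.1176°.
θ = atan2( sin Δλ · cos φ₂ , cos φ₁ · sin φ₂ − sin φ₁ · cos φ₂ · cos Δλ )
  = atan2(-0.23068, 0.54716) = -22.860° → normalised to [0°, 360°): 337.140°.

337°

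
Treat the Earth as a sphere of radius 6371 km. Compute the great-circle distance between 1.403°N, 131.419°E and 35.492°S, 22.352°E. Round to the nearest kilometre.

Δλ = 22.352 − 131.419 = -109.067°.
Δφ = -35.492 − 1.403 = -36.895°.
a = sin²(Δφ/2) + cos φ₁ · cos φ₂ · sin²(Δλ/2) = 0.640056.
c = 2·atan2(√a, √(1−a)) = 1.85471 rad → d = 6371·c ≈ 11816.34 km.

11816 km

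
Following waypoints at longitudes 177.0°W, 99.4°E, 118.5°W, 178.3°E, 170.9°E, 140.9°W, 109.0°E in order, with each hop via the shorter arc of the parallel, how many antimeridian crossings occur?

5

Leg 1: -177.0° → +99.4°, shortest Δλ = -83.6° (west) — crosses 180°.
Leg 2: +99.4° → -118.5°, shortest Δλ = 142.1° (east) — crosses 180°.
Leg 3: -118.5° → +178.3°, shortest Δλ = -63.2° (west) — crosses 180°.
Leg 4: +178.3° → +170.9°, shortest Δλ = -7.4° (west) — does not cross 180°.
Leg 5: +170.9° → -140.9°, shortest Δλ = 48.2° (east) — crosses 180°.
Leg 6: -140.9° → +109.0°, shortest Δλ = -110.1° (west) — crosses 180°.
Total crossings: 5.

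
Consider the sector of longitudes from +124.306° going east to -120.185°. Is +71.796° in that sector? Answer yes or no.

Band width going east from +124.306° to -120.185°: ((-120.185 − 124.306) mod 360) = 115.509°.
Offset of +71.796° east of the west edge: ((71.796 − 124.306) mod 360) = 307.490°.
307.490° > 115.509° ⇒ outside.

No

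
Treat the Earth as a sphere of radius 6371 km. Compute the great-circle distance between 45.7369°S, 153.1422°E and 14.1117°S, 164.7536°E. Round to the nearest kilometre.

3681 km

Δλ = 164.7536 − 153.1422 = 11.6114°.
Δφ = -14.1117 − -45.7369 = 31.6252°.
a = sin²(Δφ/2) + cos φ₁ · cos φ₂ · sin²(Δλ/2) = 0.081178.
c = 2·atan2(√a, √(1−a)) = 0.57784 rad → d = 6371·c ≈ 3681.42 km.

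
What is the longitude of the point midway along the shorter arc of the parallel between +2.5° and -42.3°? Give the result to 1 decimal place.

Signed shortest Δλ from +2.5° to -42.3° is -44.8°.
Midpoint longitude = +2.5° + (-44.8°)/2 = +2.5° − 22.4° = -19.9°.

-19.9°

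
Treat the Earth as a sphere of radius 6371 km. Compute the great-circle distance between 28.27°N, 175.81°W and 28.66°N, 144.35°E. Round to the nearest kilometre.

Δλ = 144.35 − -175.81 = 320.16°; wrapped into (−180°, 180°]: -39.84°.
Δφ = 28.66 − 28.27 = 0.39°.
a = sin²(Δφ/2) + cos φ₁ · cos φ₂ · sin²(Δλ/2) = 0.089722.
c = 2·atan2(√a, √(1−a)) = 0.60841 rad → d = 6371·c ≈ 3876.20 km.

3876 km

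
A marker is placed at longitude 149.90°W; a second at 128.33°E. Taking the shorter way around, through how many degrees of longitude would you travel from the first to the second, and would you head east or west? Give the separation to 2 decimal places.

81.77° west

Raw difference: 128.33 − -149.90 = 278.23°.
Normalise into (−180°, 180°]: 278.23° − 360° = -81.77°.
Negative ⇒ the second point lies to the west; separation 81.77°.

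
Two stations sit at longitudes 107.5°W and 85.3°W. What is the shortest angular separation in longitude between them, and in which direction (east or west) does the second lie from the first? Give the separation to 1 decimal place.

Raw difference: -85.3 − -107.5 = 22.2°.
Normalise into (−180°, 180°]: 22.2° stays 22.2°.
Positive ⇒ the second point lies to the east; separation 22.2°.

22.2° east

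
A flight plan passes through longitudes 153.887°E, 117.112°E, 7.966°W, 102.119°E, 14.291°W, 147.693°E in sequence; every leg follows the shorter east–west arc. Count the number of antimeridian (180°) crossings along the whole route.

Leg 1: +153.887° → +117.112°, shortest Δλ = -36.775° (west) — does not cross 180°.
Leg 2: +117.112° → -7.966°, shortest Δλ = -125.078° (west) — does not cross 180°.
Leg 3: -7.966° → +102.119°, shortest Δλ = 110.085° (east) — does not cross 180°.
Leg 4: +102.119° → -14.291°, shortest Δλ = -116.41° (west) — does not cross 180°.
Leg 5: -14.291° → +147.693°, shortest Δλ = 161.984° (east) — does not cross 180°.
Total crossings: 0.

0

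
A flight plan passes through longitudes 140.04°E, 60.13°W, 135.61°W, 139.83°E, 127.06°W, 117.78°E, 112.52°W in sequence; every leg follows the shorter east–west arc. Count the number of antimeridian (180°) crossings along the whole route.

5

Leg 1: +140.04° → -60.13°, shortest Δλ = 159.83° (east) — crosses 180°.
Leg 2: -60.13° → -135.61°, shortest Δλ = -75.48° (west) — does not cross 180°.
Leg 3: -135.61° → +139.83°, shortest Δλ = -84.56° (west) — crosses 180°.
Leg 4: +139.83° → -127.06°, shortest Δλ = 93.11° (east) — crosses 180°.
Leg 5: -127.06° → +117.78°, shortest Δλ = -115.16° (west) — crosses 180°.
Leg 6: +117.78° → -112.52°, shortest Δλ = 129.7° (east) — crosses 180°.
Total crossings: 5.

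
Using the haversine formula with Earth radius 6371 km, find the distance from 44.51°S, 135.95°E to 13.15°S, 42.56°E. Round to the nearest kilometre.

Δλ = 42.56 − 135.95 = -93.39°.
Δφ = -13.15 − -44.51 = 31.36°.
a = sin²(Δφ/2) + cos φ₁ · cos φ₂ · sin²(Δλ/2) = 0.440789.
c = 2·atan2(√a, √(1−a)) = 1.45209 rad → d = 6371·c ≈ 9251.30 km.

9251 km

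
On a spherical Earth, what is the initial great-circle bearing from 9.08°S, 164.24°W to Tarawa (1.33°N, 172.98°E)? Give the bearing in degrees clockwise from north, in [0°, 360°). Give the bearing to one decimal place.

Δλ = 172.98 − -164.24 = 337.22°; wrapped into (−180°, 180°]: -22.78°.
θ = atan2( sin Δλ · cos φ₂ , cos φ₁ · sin φ₂ − sin φ₁ · cos φ₂ · cos Δλ )
  = atan2(-0.38709, 0.16838) = -66.491° → normalised to [0°, 360°): 293.509°.

293.5°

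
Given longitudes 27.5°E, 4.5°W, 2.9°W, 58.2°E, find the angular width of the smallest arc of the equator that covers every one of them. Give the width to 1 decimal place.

62.7°

Sort the longitudes: -4.5°, -2.9°, +27.5°, +58.2°.
Eastward gaps between consecutive values (wrapping around): 1.6°, 30.4°, 30.7°, 297.3°.
Largest gap = 297.3° ⇒ minimal covering band is its complement: 360° − 297.3° = 62.7°.
Band runs from -4.5° eastward to +58.2°.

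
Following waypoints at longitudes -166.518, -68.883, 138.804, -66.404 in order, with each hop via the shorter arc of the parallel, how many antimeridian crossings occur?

Leg 1: -166.518° → -68.883°, shortest Δλ = 97.635° (east) — does not cross 180°.
Leg 2: -68.883° → +138.804°, shortest Δλ = -152.313° (west) — crosses 180°.
Leg 3: +138.804° → -66.404°, shortest Δλ = 154.792° (east) — crosses 180°.
Total crossings: 2.

2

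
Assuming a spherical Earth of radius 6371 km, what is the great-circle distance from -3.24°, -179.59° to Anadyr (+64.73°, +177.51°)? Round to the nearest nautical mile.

4083 nmi

Δλ = 177.51 − -179.59 = 357.10°; wrapped into (−180°, 180°]: -2.90°.
Δφ = 64.73 − -3.24 = 67.97°.
a = sin²(Δφ/2) + cos φ₁ · cos φ₂ · sin²(Δλ/2) = 0.312727.
c = 2·atan2(√a, √(1−a)) = 1.18689 rad → d = 6371·c ≈ 7561.67 km ≈ 4082.98 nmi.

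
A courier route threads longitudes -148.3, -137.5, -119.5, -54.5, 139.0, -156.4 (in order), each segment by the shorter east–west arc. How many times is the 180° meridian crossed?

2

Leg 1: -148.3° → -137.5°, shortest Δλ = 10.8° (east) — does not cross 180°.
Leg 2: -137.5° → -119.5°, shortest Δλ = 18.0° (east) — does not cross 180°.
Leg 3: -119.5° → -54.5°, shortest Δλ = 65.0° (east) — does not cross 180°.
Leg 4: -54.5° → +139.0°, shortest Δλ = -166.5° (west) — crosses 180°.
Leg 5: +139.0° → -156.4°, shortest Δλ = 64.6° (east) — crosses 180°.
Total crossings: 2.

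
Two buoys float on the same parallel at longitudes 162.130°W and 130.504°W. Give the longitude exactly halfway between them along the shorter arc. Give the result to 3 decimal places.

146.317°W

Signed shortest Δλ from -162.130° to -130.504° is +31.626°.
Midpoint longitude = -162.130° + (+31.626°)/2 = -162.130° + 15.813° = -146.317°.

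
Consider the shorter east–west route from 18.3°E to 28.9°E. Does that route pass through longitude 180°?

Signed shortest Δλ = ((28.9 − 18.3 + 180) mod 360) − 180 = 10.6°.
Going east by 10.6° from +18.3° reaches +28.9° without touching 180°.

No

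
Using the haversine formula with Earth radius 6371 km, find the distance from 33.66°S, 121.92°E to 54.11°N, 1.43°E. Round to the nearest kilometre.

14917 km

Δλ = 1.43 − 121.92 = -120.49°.
Δφ = 54.11 − -33.66 = 87.77°.
a = sin²(Δφ/2) + cos φ₁ · cos φ₂ · sin²(Δλ/2) = 0.848305.
c = 2·atan2(√a, √(1−a)) = 2.34146 rad → d = 6371·c ≈ 14917.43 km.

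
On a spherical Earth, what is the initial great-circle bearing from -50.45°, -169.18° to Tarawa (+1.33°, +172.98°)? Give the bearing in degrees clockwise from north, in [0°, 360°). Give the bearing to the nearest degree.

Δλ = 172.98 − -169.18 = 342.16°; wrapped into (−180°, 180°]: -17.84°.
θ = atan2( sin Δλ · cos φ₂ , cos φ₁ · sin φ₂ − sin φ₁ · cos φ₂ · cos Δλ )
  = atan2(-0.30628, 0.74857) = -22.252° → normalised to [0°, 360°): 337.748°.

338°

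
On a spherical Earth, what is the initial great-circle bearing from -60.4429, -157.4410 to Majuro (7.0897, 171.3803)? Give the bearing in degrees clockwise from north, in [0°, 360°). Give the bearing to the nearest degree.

Δλ = 171.3803 − -157.4410 = 328.8213°; wrapped into (−180°, 180°]: -31.1787°.
θ = atan2( sin Δλ · cos φ₂ , cos φ₁ · sin φ₂ − sin φ₁ · cos φ₂ · cos Δλ )
  = atan2(-0.51375, 0.79941) = -32.727° → normalised to [0°, 360°): 327.273°.

327°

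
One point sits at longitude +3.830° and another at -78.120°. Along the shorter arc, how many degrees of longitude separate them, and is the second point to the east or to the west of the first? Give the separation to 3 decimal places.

Raw difference: -78.120 − 3.830 = -81.95°.
Normalise into (−180°, 180°]: -81.95° stays -81.95°.
Negative ⇒ the second point lies to the west; separation 81.950°.

81.950° west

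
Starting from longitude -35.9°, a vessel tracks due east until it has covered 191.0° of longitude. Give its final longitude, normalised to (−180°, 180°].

+155.1°

Start at -35.9°; shift +191.0° → +155.1°.
+155.1° already lies in (−180°, 180°].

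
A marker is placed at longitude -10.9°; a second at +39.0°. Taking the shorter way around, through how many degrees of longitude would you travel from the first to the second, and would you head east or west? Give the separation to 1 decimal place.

Raw difference: 39.0 − -10.9 = 49.9°.
Normalise into (−180°, 180°]: 49.9° stays 49.9°.
Positive ⇒ the second point lies to the east; separation 49.9°.

49.9° east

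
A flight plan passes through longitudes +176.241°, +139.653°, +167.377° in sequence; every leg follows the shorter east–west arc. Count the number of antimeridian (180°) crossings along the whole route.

Leg 1: +176.241° → +139.653°, shortest Δλ = -36.588° (west) — does not cross 180°.
Leg 2: +139.653° → +167.377°, shortest Δλ = 27.724° (east) — does not cross 180°.
Total crossings: 0.

0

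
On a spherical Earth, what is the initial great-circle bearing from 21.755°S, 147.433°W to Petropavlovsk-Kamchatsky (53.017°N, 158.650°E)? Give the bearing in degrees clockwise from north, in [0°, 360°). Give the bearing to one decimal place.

330.9°

Δλ = 158.650 − -147.433 = 306.083°; wrapped into (−180°, 180°]: -53.917°.
θ = atan2( sin Δλ · cos φ₂ , cos φ₁ · sin φ₂ − sin φ₁ · cos φ₂ · cos Δλ )
  = atan2(-0.48617, 0.87324) = -29.107° → normalised to [0°, 360°): 330.893°.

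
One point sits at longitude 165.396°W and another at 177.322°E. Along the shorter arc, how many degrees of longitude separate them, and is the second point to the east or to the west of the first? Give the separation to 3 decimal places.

Raw difference: 177.322 − -165.396 = 342.718°.
Normalise into (−180°, 180°]: 342.718° − 360° = -17.282°.
Negative ⇒ the second point lies to the west; separation 17.282°.

17.282° west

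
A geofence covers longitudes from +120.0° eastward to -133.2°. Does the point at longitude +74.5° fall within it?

No

Band width going east from +120.0° to -133.2°: ((-133.2 − 120.0) mod 360) = 106.8°.
Offset of +74.5° east of the west edge: ((74.5 − 120.0) mod 360) = 314.5°.
314.5° > 106.8° ⇒ outside.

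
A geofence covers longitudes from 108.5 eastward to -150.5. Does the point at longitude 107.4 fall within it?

No

Band width going east from +108.5° to -150.5°: ((-150.5 − 108.5) mod 360) = 101.0°.
Offset of +107.4° east of the west edge: ((107.4 − 108.5) mod 360) = 358.9°.
358.9° > 101.0° ⇒ outside.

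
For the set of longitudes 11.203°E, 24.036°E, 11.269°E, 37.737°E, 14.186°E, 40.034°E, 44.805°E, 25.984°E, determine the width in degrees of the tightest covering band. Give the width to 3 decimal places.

Sort the longitudes: +11.203°, +11.269°, +14.186°, +24.036°, +25.984°, +37.737°, +40.034°, +44.805°.
Eastward gaps between consecutive values (wrapping around): 0.066°, 2.917°, 9.850°, 1.948°, 11.753°, 2.297°, 4.771°, 326.398°.
Largest gap = 326.398° ⇒ minimal covering band is its complement: 360° − 326.398° = 33.602°.
Band runs from +11.203° eastward to +44.805°.

33.602°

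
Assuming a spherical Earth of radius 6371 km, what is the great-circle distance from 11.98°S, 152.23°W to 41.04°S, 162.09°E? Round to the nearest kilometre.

5485 km

Δλ = 162.09 − -152.23 = 314.32°; wrapped into (−180°, 180°]: -45.68°.
Δφ = -41.04 − -11.98 = -29.06°.
a = sin²(Δφ/2) + cos φ₁ · cos φ₂ · sin²(Δλ/2) = 0.174110.
c = 2·atan2(√a, √(1−a)) = 0.86087 rad → d = 6371·c ≈ 5484.59 km.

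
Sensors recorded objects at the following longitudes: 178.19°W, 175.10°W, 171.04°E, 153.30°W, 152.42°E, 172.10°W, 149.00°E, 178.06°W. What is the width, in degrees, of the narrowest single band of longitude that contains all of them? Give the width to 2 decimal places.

Sort the longitudes: -178.19°, -178.06°, -175.10°, -172.10°, -153.30°, +149.00°, +152.42°, +171.04°.
Eastward gaps between consecutive values (wrapping around): 0.13°, 2.96°, 3.00°, 18.80°, 302.30°, 3.42°, 18.62°, 10.77°.
Largest gap = 302.30° ⇒ minimal covering band is its complement: 360° − 302.30° = 57.70°.
Band runs from +149.00° eastward to -153.30°, crossing the antimeridian.

57.70°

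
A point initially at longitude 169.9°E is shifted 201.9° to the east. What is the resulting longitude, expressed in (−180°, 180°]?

11.8°E

Start at +169.9°; shift +201.9° → +371.8°.
+371.8° lies outside (−180°, 180°]; subtract 360° → +11.8°.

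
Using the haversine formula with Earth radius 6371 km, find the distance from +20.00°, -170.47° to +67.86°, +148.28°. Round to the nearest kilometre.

Δλ = 148.28 − -170.47 = 318.75°; wrapped into (−180°, 180°]: -41.25°.
Δφ = 67.86 − 20.00 = 47.86°.
a = sin²(Δφ/2) + cos φ₁ · cos φ₂ · sin²(Δλ/2) = 0.208470.
c = 2·atan2(√a, √(1−a)) = 0.94831 rad → d = 6371·c ≈ 6041.66 km.

6042 km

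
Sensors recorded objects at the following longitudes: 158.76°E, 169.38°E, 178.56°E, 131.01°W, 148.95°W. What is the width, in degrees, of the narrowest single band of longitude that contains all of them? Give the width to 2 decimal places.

Sort the longitudes: -148.95°, -131.01°, +158.76°, +169.38°, +178.56°.
Eastward gaps between consecutive values (wrapping around): 17.94°, 289.77°, 10.62°, 9.18°, 32.49°.
Largest gap = 289.77° ⇒ minimal covering band is its complement: 360° − 289.77° = 70.23°.
Band runs from +158.76° eastward to -131.01°, crossing the antimeridian.

70.23°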